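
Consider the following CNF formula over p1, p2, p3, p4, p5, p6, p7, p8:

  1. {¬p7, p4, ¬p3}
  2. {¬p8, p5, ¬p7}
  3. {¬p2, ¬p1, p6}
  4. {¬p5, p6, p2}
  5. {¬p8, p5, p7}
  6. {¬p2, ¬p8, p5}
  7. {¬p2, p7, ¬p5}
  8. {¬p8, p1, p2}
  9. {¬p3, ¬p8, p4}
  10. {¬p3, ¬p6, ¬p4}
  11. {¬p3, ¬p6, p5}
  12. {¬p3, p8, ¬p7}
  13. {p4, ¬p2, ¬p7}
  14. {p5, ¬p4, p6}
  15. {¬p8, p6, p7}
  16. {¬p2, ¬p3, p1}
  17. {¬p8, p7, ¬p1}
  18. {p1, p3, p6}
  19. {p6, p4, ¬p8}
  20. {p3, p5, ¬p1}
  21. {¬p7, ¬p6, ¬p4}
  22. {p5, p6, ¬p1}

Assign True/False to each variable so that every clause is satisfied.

p1=T  p2=F  p3=F  p4=F  p5=T  p6=T  p7=T  p8=F

Branch on p1: take p1 = True.
Branch on p2: take p2 = False.
The remaining clauses are satisfied by p3 = False, p4 = False, p5 = True, p6 = True, p7 = True, p8 = False.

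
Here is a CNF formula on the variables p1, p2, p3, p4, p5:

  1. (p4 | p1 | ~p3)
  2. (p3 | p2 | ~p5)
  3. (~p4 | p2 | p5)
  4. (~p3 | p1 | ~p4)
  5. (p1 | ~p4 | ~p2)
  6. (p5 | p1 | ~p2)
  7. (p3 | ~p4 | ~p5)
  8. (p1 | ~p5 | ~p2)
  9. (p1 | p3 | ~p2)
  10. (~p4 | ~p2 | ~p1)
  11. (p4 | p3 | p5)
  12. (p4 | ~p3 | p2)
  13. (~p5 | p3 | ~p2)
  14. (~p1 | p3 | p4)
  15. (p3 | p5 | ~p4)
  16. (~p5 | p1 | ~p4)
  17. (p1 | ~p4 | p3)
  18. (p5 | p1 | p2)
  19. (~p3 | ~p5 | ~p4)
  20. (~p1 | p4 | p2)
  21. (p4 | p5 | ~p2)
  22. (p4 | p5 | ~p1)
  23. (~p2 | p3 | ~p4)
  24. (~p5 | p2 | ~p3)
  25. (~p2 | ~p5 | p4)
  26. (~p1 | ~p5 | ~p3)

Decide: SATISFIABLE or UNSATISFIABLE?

UNSATISFIABLE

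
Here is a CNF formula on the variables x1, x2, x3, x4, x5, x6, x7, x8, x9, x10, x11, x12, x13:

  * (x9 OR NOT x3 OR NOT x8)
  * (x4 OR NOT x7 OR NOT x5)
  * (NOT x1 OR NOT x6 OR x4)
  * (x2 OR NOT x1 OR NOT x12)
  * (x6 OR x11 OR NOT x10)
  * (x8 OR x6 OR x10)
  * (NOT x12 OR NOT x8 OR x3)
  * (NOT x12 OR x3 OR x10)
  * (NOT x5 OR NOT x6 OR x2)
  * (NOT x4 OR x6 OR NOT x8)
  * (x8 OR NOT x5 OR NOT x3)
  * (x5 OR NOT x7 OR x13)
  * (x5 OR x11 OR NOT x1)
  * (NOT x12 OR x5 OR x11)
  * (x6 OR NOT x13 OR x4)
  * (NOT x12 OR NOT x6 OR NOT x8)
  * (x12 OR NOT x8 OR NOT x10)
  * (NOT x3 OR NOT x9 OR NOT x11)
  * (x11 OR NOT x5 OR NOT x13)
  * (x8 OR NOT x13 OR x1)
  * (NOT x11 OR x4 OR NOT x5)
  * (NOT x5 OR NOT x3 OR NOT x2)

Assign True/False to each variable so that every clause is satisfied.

Pure literal: x7 appears only negated; assign x7 = False.
Try x1 = True.
Set x2 = True and propagate.
The remaining clauses are satisfied by x3 = False, x4 = True, x5 = False, x6 = True, x8 = False, x9 = False, x10 = True, x11 = True, x12 = True, x13 = True.

x1 = True, x2 = True, x3 = False, x4 = True, x5 = False, x6 = True, x7 = False, x8 = False, x9 = False, x10 = True, x11 = True, x12 = True, x13 = True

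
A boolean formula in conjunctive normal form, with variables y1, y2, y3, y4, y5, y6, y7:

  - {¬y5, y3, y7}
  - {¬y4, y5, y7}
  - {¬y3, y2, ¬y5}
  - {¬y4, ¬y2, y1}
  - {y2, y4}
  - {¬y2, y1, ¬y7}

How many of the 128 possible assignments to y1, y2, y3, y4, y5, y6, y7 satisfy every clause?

Case analysis on y2 and y4:
  y2=1, y4=1: y6 free; 5 ways for (y1,y3,y5,y7) × 2^1 = 10.
  y2=1, y4=0: y6 free; 10 ways for (y1,y3,y5,y7) × 2^1 = 20.
  y2=0, y4=1: y1, y6 free; 3 ways for (y3,y5,y7) × 2^2 = 12.
  y2=0, y4=0: a clause becomes empty — 0.
Total: 10 + 20 + 12 + 0 = 42.

42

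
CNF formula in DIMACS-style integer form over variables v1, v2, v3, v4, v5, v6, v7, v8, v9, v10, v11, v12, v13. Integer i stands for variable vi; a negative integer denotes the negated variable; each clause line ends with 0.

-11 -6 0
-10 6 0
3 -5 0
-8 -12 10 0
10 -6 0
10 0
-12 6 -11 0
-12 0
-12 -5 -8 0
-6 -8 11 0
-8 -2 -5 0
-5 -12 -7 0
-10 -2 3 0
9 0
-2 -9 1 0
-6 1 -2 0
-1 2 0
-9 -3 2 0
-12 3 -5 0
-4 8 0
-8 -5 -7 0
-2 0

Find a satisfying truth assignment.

v1=F, v2=F, v3=F, v4=F, v5=F, v6=T, v7=T, v8=F, v9=T, v10=T, v11=F, v12=F, v13=F

Check each clause:
  1. (~v11 | ~v6) — ~v11 is true.
  2. (v6 | ~v10) — v6 is true.
  3. (~v5 | v3) — ~v5 is true.
  4. (~v12 | v10 | ~v8) — ~v8 is true.
  5. (~v6 | v10) — v10 is true.
  6. (v10) — v10 is true.
  7. (v6 | ~v12 | ~v11) — ~v12 is true.
  8. (~v12) — ~v12 is true.
  9. (~v8 | ~v12 | ~v5) — ~v8 is true.
  10. (~v8 | v11 | ~v6) — ~v8 is true.
  11. (~v5 | ~v8 | ~v2) — ~v8 is true.
  12. (~v5 | ~v7 | ~v12) — ~v5 is true.
  13. (v3 | ~v10 | ~v2) — ~v2 is true.
  14. (v9) — v9 is true.
  15. (v1 | ~v2 | ~v9) — ~v2 is true.
  16. (~v6 | ~v2 | v1) — ~v2 is true.
  17. (v2 | ~v1) — ~v1 is true.
  18. (v2 | ~v3 | ~v9) — ~v3 is true.
  19. (v3 | ~v5 | ~v12) — ~v12 is true.
  20. (~v4 | v8) — ~v4 is true.
  21. (~v8 | ~v5 | ~v7) — ~v8 is true.
  22. (~v2) — ~v2 is true.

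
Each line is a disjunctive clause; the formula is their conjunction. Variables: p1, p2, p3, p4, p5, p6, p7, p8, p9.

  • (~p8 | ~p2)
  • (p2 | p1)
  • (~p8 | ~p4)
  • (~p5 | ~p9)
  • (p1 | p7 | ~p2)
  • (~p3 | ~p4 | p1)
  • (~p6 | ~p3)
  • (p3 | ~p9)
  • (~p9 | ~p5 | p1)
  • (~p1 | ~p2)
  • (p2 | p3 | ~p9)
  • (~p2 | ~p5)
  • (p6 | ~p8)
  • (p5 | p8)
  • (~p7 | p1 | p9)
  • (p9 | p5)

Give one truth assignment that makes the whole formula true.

p1=True, p2=False, p3=True, p4=True, p5=True, p6=False, p7=True, p8=False, p9=False

Check each clause:
  1. (~p8 | ~p2) — ~p8 is true.
  2. (p2 | p1) — p1 is true.
  3. (~p4 | ~p8) — ~p8 is true.
  4. (~p9 | ~p5) — ~p9 is true.
  5. (p1 | p7 | ~p2) — p1 is true.
  6. (~p4 | ~p3 | p1) — p1 is true.
  7. (~p6 | ~p3) — ~p6 is true.
  8. (p3 | ~p9) — p3 is true.
  9. (p1 | ~p5 | ~p9) — p1 is true.
  10. (~p1 | ~p2) — ~p2 is true.
  11. (~p9 | p3 | p2) — p3 is true.
  12. (~p5 | ~p2) — ~p2 is true.
  13. (~p8 | p6) — ~p8 is true.
  14. (p5 | p8) — p5 is true.
  15. (~p7 | p9 | p1) — p1 is true.
  16. (p5 | p9) — p5 is true.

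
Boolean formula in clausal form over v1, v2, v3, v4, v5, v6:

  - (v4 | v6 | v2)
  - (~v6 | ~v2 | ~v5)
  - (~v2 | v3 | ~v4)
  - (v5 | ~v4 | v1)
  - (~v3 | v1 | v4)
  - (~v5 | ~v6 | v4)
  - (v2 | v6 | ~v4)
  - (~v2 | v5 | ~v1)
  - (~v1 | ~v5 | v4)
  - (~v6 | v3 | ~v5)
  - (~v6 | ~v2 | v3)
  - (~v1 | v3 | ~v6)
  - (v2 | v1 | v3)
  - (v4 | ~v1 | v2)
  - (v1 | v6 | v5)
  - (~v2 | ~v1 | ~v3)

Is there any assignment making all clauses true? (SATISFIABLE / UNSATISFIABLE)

SATISFIABLE

Try v1 = False.
Set v2 = False and propagate.
  then v3 is forced to True.
  then v4 is forced to True.
  then v5 is forced to True.
  then v6 is forced to True.
So v1=False, v2=False, v3=True, v4=True, v5=True, v6=True is a satisfying assignment.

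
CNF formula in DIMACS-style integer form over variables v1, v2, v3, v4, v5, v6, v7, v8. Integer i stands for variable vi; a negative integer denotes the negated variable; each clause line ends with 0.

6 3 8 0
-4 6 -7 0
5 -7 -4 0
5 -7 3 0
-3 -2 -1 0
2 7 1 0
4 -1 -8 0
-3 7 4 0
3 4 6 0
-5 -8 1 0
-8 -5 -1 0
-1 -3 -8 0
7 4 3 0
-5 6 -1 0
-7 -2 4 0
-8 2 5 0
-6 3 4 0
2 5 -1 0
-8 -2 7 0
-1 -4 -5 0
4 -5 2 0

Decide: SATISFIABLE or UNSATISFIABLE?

Branch on v1: take v1 = False.
The remaining clauses are satisfied by v2 = False, v3 = True, v4 = False, v5 = False, v6 = True, v7 = True, v8 = False.
So v1 = 0, v2 = 0, v3 = 1, v4 = 0, v5 = 0, v6 = 1, v7 = 1, v8 = 0 is a satisfying assignment.

SATISFIABLE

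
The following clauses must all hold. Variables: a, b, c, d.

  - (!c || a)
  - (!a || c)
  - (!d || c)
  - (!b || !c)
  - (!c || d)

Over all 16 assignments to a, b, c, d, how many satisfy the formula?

Satisfying assignments:
  a=F b=F c=F d=F
  a=F b=T c=F d=F
  a=T b=F c=T d=T
Count: 3.

3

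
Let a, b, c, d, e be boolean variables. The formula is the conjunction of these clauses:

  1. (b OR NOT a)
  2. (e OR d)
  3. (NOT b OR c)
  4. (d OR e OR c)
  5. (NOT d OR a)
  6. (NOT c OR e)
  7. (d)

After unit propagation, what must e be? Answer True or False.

True

(d) stands alone — d = True.
(a OR NOT d) with d = True leaves only a, so a = True.
In (b OR NOT a), NOT a is now false; b must hold, so b = True.
In (c OR NOT b), NOT b is now false; c must hold, so c = True.
In (NOT c OR e), NOT c is now false; e must hold, so e = True.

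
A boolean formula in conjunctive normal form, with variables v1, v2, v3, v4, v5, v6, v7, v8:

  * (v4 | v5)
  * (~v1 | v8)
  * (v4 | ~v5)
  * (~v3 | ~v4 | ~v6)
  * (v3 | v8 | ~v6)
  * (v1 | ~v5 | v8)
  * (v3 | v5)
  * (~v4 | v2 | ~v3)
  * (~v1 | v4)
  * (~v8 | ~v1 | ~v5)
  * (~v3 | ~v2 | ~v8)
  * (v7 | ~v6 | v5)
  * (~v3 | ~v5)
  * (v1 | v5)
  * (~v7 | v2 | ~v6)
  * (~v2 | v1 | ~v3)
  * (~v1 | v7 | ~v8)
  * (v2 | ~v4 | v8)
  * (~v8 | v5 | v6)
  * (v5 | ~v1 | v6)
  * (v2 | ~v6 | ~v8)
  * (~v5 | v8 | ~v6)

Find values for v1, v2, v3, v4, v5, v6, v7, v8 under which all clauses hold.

v1 = False, v2 = False, v3 = False, v4 = True, v5 = True, v6 = False, v7 = True, v8 = True

Branch on v1: take v1 = False.
  then v5 is forced to True.
  then v4 is forced to True.
  then v8 is forced to True.
  then v3 is forced to False.
Branch on v2: take v2 = False.
  then v6 is forced to False.
v7 is now unconstrained; take v7 = True.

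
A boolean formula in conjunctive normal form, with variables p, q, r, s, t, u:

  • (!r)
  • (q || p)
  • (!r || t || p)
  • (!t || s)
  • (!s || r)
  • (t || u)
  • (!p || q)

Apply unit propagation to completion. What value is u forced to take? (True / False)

True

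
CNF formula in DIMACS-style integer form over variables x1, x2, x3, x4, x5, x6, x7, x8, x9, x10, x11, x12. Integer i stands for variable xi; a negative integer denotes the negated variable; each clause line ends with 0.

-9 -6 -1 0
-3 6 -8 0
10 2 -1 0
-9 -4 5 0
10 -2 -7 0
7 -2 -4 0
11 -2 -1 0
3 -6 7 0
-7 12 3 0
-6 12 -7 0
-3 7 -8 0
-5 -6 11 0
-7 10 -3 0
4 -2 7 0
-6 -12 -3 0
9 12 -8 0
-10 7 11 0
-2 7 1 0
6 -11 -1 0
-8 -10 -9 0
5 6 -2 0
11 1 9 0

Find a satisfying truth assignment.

x1=False, x2=False, x3=False, x4=False, x5=False, x6=False, x7=True, x8=True, x9=True, x10=False, x11=False, x12=True

Check each clause:
  1. (¬x9 ∨ ¬x1 ∨ ¬x6) — ¬x6 is true.
  2. (x6 ∨ ¬x3 ∨ ¬x8) — ¬x3 is true.
  3. (x10 ∨ x2 ∨ ¬x1) — ¬x1 is true.
  4. (¬x9 ∨ ¬x4 ∨ x5) — ¬x4 is true.
  5. (¬x2 ∨ ¬x7 ∨ x10) — ¬x2 is true.
  6. (x7 ∨ ¬x4 ∨ ¬x2) — ¬x4 is true.
  7. (¬x2 ∨ x11 ∨ ¬x1) — ¬x2 is true.
  8. (x7 ∨ x3 ∨ ¬x6) — ¬x6 is true.
  9. (¬x7 ∨ x3 ∨ x12) — x12 is true.
  10. (x12 ∨ ¬x6 ∨ ¬x7) — ¬x6 is true.
  11. (¬x8 ∨ x7 ∨ ¬x3) — ¬x3 is true.
  12. (x11 ∨ ¬x5 ∨ ¬x6) — ¬x6 is true.
  13. (¬x7 ∨ ¬x3 ∨ x10) — ¬x3 is true.
  14. (x7 ∨ ¬x2 ∨ x4) — ¬x2 is true.
  15. (¬x6 ∨ ¬x3 ∨ ¬x12) — ¬x6 is true.
  16. (x12 ∨ x9 ∨ ¬x8) — x9 is true.
  17. (x7 ∨ x11 ∨ ¬x10) — ¬x10 is true.
  18. (x7 ∨ x1 ∨ ¬x2) — ¬x2 is true.
  19. (¬x1 ∨ x6 ∨ ¬x11) — ¬x11 is true.
  20. (¬x8 ∨ ¬x9 ∨ ¬x10) — ¬x10 is true.
  21. (x5 ∨ x6 ∨ ¬x2) — ¬x2 is true.
  22. (x1 ∨ x11 ∨ x9) — x9 is true.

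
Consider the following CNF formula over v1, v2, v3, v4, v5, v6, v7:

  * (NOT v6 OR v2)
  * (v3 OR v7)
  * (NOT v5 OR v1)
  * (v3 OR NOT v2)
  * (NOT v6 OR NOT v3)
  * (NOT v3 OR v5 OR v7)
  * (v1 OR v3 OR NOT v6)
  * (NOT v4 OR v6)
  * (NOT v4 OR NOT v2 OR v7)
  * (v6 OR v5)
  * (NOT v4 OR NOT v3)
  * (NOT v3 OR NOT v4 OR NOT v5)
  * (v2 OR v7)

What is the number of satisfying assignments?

4

The models are:
  v1=1 v2=0 v3=0 v4=0 v5=1 v6=0 v7=1
  v1=1 v2=0 v3=1 v4=0 v5=1 v6=0 v7=1
  v1=1 v2=1 v3=1 v4=0 v5=1 v6=0 v7=0
  v1=1 v2=1 v3=1 v4=0 v5=1 v6=0 v7=1
Count: 4.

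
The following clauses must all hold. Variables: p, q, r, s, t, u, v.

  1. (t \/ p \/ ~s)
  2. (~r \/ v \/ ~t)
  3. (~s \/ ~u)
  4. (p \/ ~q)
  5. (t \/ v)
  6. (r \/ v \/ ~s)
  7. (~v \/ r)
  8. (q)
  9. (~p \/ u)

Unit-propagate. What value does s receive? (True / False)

False

Unit clause (q) sets q = True.
(~q \/ p): since q = True, the clause reduces to (p). p = True.
(u \/ ~p): since p = True, the clause reduces to (u). u = True.
(~s \/ ~u) with u = True leaves only ~s, so s = False.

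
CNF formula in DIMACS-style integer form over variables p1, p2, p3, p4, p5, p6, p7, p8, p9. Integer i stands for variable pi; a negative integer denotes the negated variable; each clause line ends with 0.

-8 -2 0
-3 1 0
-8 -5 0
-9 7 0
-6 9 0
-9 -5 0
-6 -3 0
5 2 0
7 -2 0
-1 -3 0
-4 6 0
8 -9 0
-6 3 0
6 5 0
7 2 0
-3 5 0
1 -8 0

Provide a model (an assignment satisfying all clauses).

p1=F, p2=F, p3=F, p4=F, p5=T, p6=F, p7=T, p8=F, p9=F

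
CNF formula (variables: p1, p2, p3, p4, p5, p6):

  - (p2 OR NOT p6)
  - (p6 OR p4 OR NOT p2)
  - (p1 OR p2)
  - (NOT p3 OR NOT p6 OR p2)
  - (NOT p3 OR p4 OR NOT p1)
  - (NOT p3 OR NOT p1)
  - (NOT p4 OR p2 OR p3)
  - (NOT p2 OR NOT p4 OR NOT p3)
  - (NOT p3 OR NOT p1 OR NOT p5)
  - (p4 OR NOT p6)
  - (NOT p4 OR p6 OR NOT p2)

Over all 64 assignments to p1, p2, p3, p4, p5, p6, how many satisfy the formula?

6

Satisfying assignments:
  p1=0 p2=1 p3=0 p4=1 p5=0 p6=1
  p1=0 p2=1 p3=0 p4=1 p5=1 p6=1
  p1=1 p2=0 p3=0 p4=0 p5=0 p6=0
  p1=1 p2=0 p3=0 p4=0 p5=1 p6=0
  p1=1 p2=1 p3=0 p4=1 p5=0 p6=1
  p1=1 p2=1 p3=0 p4=1 p5=1 p6=1
That's 6 in total.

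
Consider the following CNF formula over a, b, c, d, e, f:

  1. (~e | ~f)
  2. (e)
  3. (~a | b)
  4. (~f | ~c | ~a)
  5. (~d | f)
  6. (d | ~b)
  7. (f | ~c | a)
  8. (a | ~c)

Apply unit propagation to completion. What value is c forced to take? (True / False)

False

(e) is a unit clause: e = True.
From (~f | ~e) and e = True: f = False.
From (~d | f) and f = False: d = False.
From (d | ~b) and d = False: b = False.
(~a | b) with b = False leaves only ~a, so a = False.
In (f | a | ~c), a, f are now false; ~c must hold, so c = False.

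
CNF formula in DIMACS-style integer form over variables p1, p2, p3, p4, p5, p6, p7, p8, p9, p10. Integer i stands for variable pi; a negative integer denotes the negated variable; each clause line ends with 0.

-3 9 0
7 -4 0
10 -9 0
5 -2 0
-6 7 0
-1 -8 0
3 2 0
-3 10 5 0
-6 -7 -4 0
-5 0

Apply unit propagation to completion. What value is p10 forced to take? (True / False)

Unit clause (~p5) sets p5 = False.
In (~p2 \/ p5), p5 is now false; ~p2 must hold, so p2 = False.
From (p2 \/ p3) and p2 = False: p3 = True.
(~p3 \/ p9): since p3 = True, the clause reduces to (p9). p9 = True.
In (~p9 \/ p10), ~p9 is now false; p10 must hold, so p10 = True.

True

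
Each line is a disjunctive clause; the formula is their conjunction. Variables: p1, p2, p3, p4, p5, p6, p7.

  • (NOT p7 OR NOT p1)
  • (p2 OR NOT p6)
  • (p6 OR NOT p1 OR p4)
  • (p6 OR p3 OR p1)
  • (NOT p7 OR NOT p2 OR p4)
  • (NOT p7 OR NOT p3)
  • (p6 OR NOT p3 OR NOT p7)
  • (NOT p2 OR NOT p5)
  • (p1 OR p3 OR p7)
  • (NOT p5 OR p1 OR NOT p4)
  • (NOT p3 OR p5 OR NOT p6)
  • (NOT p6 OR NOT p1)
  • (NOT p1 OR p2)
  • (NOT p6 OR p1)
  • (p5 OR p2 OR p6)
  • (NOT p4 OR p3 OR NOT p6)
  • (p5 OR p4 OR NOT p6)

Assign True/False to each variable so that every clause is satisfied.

p1 = F, p2 = F, p3 = T, p4 = F, p5 = T, p6 = F, p7 = F

Branch on p1: take p1 = False.
  then p6 is forced to False.
  then p3 is forced to True.
  then p7 is forced to False.
Branch on p2: take p2 = False.
  then p5 is forced to True.
  then p4 is forced to False.
Every clause has at least one true literal under this assignment.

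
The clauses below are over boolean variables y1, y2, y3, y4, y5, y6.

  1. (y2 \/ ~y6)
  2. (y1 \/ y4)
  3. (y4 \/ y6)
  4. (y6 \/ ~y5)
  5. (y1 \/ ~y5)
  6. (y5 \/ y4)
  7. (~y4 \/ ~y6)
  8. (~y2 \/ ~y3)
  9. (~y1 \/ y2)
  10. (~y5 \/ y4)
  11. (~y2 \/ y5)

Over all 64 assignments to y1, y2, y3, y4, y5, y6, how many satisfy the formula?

2

Satisfying assignments:
  y1=0 y2=0 y3=0 y4=1 y5=0 y6=0
  y1=0 y2=0 y3=1 y4=1 y5=0 y6=0
That's 2 in total.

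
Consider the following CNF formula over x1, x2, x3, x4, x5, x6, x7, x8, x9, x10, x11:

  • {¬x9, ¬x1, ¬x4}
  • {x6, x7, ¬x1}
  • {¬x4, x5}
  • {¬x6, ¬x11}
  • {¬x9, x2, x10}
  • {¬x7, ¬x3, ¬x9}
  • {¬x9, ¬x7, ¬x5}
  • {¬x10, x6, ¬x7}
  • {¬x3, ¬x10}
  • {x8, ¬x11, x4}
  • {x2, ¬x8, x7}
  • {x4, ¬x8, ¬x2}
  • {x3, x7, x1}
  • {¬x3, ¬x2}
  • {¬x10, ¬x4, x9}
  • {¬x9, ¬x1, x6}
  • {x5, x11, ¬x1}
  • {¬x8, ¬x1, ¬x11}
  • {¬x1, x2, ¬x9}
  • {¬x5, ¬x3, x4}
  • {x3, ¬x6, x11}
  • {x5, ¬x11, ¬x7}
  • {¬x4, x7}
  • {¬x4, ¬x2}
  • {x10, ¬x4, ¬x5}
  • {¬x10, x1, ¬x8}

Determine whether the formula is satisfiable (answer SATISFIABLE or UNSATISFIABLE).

Branch on x1: take x1 = True.
For the remaining variables, x2 = False, x3 = False, x4 = False, x5 = True, x6 = False, x7 = True, x8 = True, x9 = False, x10 = False, x11 = False works.
Every clause has at least one true literal under this assignment.
So x1=T, x2=F, x3=F, x4=F, x5=T, x6=F, x7=T, x8=T, x9=F, x10=F, x11=F is a satisfying assignment.

SATISFIABLE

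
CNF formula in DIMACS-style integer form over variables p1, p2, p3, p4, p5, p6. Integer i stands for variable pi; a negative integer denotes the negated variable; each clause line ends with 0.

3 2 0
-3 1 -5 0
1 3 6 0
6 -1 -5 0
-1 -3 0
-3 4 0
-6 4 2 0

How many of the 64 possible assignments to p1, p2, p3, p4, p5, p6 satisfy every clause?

Case analysis on p3 and p1:
  p3=T, p1=T: a clause becomes empty — 0.
  p3=T, p1=F: remaining (p2,p4,p5,p6) ∈ {(F,T,F,F); (F,T,F,T); (T,T,F,F); (T,T,F,T)} — 4.
  p3=F, p1=T: p4 free; 3 ways for (p2,p5,p6) × 2^1 = 6.
  p3=F, p1=F: remaining (p2,p4,p5,p6) ∈ {(T,F,F,T); (T,F,T,T); (T,T,F,T); (T,T,T,T)} — 4.
Total: 0 + 4 + 6 + 4 = 14.

14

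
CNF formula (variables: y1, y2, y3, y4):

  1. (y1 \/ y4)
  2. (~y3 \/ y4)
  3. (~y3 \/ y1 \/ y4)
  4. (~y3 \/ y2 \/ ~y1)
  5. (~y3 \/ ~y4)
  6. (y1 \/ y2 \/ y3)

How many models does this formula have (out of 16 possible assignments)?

5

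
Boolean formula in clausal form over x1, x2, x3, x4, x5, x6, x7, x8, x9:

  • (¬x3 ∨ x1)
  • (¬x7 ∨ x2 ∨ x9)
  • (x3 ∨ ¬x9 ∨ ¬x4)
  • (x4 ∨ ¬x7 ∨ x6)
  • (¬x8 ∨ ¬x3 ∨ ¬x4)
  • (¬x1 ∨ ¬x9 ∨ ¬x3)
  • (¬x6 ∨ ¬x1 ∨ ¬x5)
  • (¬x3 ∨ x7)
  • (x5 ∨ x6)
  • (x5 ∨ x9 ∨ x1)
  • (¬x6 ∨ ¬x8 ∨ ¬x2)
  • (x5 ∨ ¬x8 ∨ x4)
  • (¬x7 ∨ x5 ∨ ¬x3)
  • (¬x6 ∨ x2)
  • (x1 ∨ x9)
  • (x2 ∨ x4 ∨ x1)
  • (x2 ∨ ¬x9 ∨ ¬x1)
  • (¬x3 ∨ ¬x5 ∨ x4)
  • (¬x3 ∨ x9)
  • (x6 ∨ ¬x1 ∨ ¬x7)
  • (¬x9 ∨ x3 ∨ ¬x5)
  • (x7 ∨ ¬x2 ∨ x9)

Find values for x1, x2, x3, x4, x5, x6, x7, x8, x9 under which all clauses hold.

x1=0, x2=1, x3=0, x4=0, x5=0, x6=1, x7=0, x8=0, x9=1

Pure literal: x8 appears only negated; assign x8 = False.
Set x1 = False and propagate.
  then x3 is forced to False.
  then x9 is forced to True.
  then x4 is forced to False.
  then x2 is forced to True.
  then x5 is forced to False.
  then x6 is forced to True.
x7 is now unconstrained; take x7 = False.
Every clause has at least one true literal under this assignment.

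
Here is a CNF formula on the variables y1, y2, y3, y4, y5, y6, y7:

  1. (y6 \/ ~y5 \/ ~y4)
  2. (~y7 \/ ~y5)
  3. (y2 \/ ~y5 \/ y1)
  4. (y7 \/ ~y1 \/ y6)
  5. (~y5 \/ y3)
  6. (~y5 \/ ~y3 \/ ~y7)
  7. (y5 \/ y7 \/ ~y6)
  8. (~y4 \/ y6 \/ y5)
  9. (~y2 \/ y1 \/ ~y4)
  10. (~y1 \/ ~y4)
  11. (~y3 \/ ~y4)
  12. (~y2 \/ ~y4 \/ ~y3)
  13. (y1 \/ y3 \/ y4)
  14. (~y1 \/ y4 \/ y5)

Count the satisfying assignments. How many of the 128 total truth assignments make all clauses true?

11

Case analysis on y4 and y5:
  y4=1, y5=1: a clause becomes empty — 0.
  y4=1, y5=0: remaining (y1,y2,y3,y6,y7) ∈ {(0,0,0,1,1)} — 1.
  y4=0, y5=1: remaining (y1,y2,y3,y6,y7) ∈ {(0,1,1,0,0); (0,1,1,1,0); (1,0,1,1,0); (1,1,1,1,0)} — 4.
  y4=0, y5=0: y2 free; 3 ways for (y1,y3,y6,y7) × 2^1 = 6.
Total: 0 + 1 + 4 + 6 = 11.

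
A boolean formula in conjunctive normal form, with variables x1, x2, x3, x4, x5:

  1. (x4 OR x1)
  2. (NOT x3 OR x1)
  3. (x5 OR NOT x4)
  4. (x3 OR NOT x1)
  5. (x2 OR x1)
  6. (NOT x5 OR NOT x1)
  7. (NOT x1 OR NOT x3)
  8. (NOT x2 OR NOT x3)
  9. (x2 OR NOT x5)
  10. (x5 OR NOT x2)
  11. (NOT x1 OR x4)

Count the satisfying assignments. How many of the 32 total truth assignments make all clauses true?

The models are:
  x1=0 x2=1 x3=0 x4=1 x5=1
Count: 1.

1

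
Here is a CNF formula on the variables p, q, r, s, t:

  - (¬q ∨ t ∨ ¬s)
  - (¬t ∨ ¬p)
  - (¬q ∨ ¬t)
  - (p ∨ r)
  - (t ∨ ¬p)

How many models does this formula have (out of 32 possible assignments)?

5

The models are:
  p=F q=F r=T s=F t=F
  p=F q=F r=T s=F t=T
  p=F q=F r=T s=T t=F
  p=F q=F r=T s=T t=T
  p=F q=T r=T s=F t=F
Count: 5.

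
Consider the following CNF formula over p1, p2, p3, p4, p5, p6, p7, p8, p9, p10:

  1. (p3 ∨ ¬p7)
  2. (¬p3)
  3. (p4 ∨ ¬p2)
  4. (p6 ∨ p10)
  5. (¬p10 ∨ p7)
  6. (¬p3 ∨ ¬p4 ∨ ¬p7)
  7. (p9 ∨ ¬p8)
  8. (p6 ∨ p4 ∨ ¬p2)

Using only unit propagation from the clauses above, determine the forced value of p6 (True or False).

True

(¬p3) is a unit clause: p3 = False.
(¬p7 ∨ p3): since p3 = False, the clause reduces to (¬p7). p7 = False.
(¬p10 ∨ p7): since p7 = False, the clause reduces to (¬p10). p10 = False.
From (p10 ∨ p6) and p10 = False: p6 = True.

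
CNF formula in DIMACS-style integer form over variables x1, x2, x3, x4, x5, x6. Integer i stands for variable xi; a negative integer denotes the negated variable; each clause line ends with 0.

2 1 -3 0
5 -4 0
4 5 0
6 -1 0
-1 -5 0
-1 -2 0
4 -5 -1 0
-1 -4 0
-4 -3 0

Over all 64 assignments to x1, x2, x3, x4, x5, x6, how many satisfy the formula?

10

Case analysis on x1 and x4:
  x1=T, x4=T: a clause becomes empty — 0.
  x1=T, x4=F: a clause becomes empty — 0.
  x1=F, x4=T: remaining (x2,x3,x5,x6) ∈ {(F,F,T,F); (F,F,T,T); (T,F,T,F); (T,F,T,T)} — 4.
  x1=F, x4=F: x6 free; 3 ways for (x2,x3,x5) × 2^1 = 6.
Total: 0 + 0 + 4 + 6 = 10.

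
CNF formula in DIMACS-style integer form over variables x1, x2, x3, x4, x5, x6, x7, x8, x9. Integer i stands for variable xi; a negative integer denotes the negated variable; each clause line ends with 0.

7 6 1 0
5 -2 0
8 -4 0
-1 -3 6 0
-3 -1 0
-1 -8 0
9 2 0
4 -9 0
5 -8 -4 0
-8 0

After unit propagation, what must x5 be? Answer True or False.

(~x8) stands alone — x8 = False.
In (~x4 \/ x8), x8 is now false; ~x4 must hold, so x4 = False.
From (x4 \/ ~x9) and x4 = False: x9 = False.
(x9 \/ x2) with x9 = False leaves only x2, so x2 = True.
(x5 \/ ~x2): since x2 = True, the clause reduces to (x5). x5 = True.

True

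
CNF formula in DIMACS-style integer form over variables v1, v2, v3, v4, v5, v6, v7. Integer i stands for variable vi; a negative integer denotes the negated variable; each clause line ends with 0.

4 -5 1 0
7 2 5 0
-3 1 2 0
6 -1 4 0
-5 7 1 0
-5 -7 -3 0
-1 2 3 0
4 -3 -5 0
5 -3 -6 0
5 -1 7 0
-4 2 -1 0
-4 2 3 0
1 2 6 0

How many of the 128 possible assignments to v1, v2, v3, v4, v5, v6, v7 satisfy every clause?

27

Case analysis on v1 and v5:
  v1=1, v5=1: 8 of the 32 assignments to (v2,v3,v4,v6,v7) work.
  v1=1, v5=0: remaining (v2,v3,v4,v6,v7) ∈ {(1,0,0,1,1); (1,0,1,0,1); (1,0,1,1,1); (1,1,1,0,1)} — 4.
  v1=0, v5=1: remaining (v2,v3,v4,v6,v7) ∈ {(1,0,1,0,1); (1,0,1,1,1)} — 2.
  v1=0, v5=0: 13 of the 32 assignments to (v2,v3,v4,v6,v7) work.
Total: 8 + 4 + 2 + 13 = 27.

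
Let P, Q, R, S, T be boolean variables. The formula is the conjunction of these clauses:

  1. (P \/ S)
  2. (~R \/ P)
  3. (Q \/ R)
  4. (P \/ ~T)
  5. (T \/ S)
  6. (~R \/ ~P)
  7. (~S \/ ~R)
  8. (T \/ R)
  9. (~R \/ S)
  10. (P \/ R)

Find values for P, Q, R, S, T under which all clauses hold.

Pure literal: Q appears only positively; assign Q = True.
Branch on P: take P = True.
  then R is forced to False.
  then T is forced to True.
S is now unconstrained; take S = True.
Every clause has at least one true literal under this assignment.

P=True  Q=True  R=False  S=True  T=True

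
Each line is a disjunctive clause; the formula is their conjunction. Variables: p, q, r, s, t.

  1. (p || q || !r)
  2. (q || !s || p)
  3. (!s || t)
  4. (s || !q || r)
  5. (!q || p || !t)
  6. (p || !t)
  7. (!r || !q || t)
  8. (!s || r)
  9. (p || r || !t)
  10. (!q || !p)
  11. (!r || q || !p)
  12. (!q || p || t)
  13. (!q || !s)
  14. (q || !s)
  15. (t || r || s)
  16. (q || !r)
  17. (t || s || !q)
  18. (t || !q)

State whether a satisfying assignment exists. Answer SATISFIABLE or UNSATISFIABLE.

SATISFIABLE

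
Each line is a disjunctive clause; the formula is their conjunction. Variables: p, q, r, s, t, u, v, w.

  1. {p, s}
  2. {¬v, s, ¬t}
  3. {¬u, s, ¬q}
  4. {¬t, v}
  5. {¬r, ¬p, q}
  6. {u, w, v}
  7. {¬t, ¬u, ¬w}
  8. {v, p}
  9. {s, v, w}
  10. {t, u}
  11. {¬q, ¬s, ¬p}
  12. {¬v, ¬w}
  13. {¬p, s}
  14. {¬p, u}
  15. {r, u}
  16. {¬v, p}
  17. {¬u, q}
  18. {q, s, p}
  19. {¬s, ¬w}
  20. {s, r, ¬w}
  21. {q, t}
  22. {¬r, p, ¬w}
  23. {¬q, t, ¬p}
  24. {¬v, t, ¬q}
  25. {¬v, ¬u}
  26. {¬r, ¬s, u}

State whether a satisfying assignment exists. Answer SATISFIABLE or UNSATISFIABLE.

UNSATISFIABLE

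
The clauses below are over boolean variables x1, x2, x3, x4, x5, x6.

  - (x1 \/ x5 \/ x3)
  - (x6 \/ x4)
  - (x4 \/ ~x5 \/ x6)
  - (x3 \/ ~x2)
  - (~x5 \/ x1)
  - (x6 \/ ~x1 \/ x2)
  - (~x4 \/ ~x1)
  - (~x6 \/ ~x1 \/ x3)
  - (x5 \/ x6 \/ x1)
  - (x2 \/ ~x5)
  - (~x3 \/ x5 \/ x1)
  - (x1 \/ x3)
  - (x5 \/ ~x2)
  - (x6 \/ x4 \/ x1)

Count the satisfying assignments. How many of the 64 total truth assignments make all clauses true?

2

The models are:
  x1=1 x2=0 x3=1 x4=0 x5=0 x6=1
  x1=1 x2=1 x3=1 x4=0 x5=1 x6=1
That's 2 in total.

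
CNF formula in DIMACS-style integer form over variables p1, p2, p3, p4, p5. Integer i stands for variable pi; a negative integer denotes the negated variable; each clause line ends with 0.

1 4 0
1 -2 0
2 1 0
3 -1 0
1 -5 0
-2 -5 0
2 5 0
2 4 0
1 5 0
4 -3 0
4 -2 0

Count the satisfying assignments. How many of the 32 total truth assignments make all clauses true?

2

The models are:
  p1=T p2=F p3=T p4=T p5=T
  p1=T p2=T p3=T p4=T p5=F
Count: 2.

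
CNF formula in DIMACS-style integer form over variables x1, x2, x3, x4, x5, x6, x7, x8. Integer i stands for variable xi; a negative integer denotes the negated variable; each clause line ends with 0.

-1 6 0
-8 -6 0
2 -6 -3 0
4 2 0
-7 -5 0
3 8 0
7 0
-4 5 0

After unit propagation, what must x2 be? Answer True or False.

True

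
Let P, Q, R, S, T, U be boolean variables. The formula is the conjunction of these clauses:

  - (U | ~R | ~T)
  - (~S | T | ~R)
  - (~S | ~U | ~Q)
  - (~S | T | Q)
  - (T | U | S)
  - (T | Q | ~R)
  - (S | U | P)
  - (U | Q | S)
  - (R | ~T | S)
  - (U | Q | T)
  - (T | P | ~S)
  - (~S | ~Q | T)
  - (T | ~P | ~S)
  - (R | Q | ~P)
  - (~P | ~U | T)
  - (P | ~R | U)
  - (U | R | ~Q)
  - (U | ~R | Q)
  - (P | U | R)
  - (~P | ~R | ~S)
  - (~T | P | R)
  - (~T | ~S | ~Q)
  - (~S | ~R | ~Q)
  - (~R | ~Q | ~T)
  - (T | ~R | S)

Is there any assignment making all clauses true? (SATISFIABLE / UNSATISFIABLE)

SATISFIABLE

Try P = False.
The remaining clauses are satisfied by Q = True, R = False, S = False, T = False, U = True.
So P = F, Q = T, R = F, S = F, T = F, U = T is a satisfying assignment.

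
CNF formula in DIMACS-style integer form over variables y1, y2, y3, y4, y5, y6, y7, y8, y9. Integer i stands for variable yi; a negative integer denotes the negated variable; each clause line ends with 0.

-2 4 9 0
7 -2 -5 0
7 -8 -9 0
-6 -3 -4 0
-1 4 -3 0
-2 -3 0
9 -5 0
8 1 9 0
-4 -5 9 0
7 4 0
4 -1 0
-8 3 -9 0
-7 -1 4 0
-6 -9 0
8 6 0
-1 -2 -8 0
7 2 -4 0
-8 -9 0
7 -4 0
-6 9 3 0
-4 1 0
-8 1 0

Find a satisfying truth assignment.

y1=T  y2=F  y3=T  y4=T  y5=F  y6=F  y7=T  y8=T  y9=F

y5 occurs only negated in the remaining clauses — set y5 = False.
Try y1 = True.
  then y4 is forced to True.
  then y7 is forced to True.
The remaining clauses are satisfied by y2 = False, y3 = True, y6 = False, y8 = True, y9 = False.
Every clause has at least one true literal under this assignment.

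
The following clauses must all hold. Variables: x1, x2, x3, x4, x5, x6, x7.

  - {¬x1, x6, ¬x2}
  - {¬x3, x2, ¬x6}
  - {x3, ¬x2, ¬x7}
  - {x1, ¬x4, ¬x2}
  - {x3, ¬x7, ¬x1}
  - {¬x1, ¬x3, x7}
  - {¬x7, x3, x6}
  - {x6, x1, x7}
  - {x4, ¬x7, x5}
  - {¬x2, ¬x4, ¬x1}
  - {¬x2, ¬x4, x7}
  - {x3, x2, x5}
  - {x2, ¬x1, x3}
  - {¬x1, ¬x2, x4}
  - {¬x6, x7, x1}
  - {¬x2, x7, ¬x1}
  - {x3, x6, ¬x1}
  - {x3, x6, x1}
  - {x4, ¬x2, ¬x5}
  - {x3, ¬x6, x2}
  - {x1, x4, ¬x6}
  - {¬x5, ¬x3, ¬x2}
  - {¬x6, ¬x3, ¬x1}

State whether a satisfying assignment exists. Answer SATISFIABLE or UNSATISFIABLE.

SATISFIABLE

Try x1 = True.
Set x2 = False and propagate.
  then x3 is forced to True.
  then x6 is forced to False.
  then x7 is forced to True.
For the remaining variables, x4 = True, x5 = True works.
So x1 = T, x2 = F, x3 = T, x4 = T, x5 = T, x6 = F, x7 = T is a satisfying assignment.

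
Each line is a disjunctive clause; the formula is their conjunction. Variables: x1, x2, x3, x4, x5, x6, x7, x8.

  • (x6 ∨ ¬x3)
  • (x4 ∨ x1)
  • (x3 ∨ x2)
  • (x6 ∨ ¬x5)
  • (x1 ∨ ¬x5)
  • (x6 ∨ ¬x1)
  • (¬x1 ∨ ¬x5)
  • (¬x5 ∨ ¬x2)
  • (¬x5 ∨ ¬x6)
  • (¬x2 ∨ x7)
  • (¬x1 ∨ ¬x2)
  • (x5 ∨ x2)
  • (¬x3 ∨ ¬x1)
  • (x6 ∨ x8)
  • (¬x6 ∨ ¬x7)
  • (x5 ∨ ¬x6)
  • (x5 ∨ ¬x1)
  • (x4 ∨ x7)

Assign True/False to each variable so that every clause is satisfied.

x4 occurs only positively in the remaining clauses — set x4 = True.
Pure literal: x8 appears only positively; assign x8 = True.
Try x1 = False.
  then x5 is forced to False.
  then x2 is forced to True.
  then x7 is forced to True.
  then x6 is forced to False.
  then x3 is forced to False.
Every clause has at least one true literal under this assignment.
Check each clause:
  1. (¬x3 ∨ x6) — ¬x3 is true.
  2. (x1 ∨ x4) — x4 is true.
  3. (x2 ∨ x3) — x2 is true.
  4. (x6 ∨ ¬x5) — ¬x5 is true.
  5. (¬x5 ∨ x1) — ¬x5 is true.
  6. (¬x1 ∨ x6) — ¬x1 is true.
  7. (¬x5 ∨ ¬x1) — ¬x5 is true.
  8. (¬x5 ∨ ¬x2) — ¬x5 is true.
  9. (¬x5 ∨ ¬x6) — ¬x6 is true.
  10. (¬x2 ∨ x7) — x7 is true.
  11. (¬x1 ∨ ¬x2) — ¬x1 is true.
  12. (x2 ∨ x5) — x2 is true.
  13. (¬x3 ∨ ¬x1) — ¬x3 is true.
  14. (x6 ∨ x8) — x8 is true.
  15. (¬x6 ∨ ¬x7) — ¬x6 is true.
  16. (¬x6 ∨ x5) — ¬x6 is true.
  17. (¬x1 ∨ x5) — ¬x1 is true.
  18. (x4 ∨ x7) — x4 is true.

x1=0  x2=1  x3=0  x4=1  x5=0  x6=0  x7=1  x8=1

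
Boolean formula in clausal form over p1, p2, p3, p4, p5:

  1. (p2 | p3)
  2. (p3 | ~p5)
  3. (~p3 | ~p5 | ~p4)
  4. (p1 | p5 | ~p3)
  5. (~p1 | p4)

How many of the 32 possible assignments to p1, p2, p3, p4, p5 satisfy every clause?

The models are:
  p1=0 p2=0 p3=1 p4=0 p5=1
  p1=0 p2=1 p3=0 p4=0 p5=0
  p1=0 p2=1 p3=0 p4=1 p5=0
  p1=0 p2=1 p3=1 p4=0 p5=1
  p1=1 p2=0 p3=1 p4=1 p5=0
  p1=1 p2=1 p3=0 p4=1 p5=0
  p1=1 p2=1 p3=1 p4=1 p5=0
Count: 7.

7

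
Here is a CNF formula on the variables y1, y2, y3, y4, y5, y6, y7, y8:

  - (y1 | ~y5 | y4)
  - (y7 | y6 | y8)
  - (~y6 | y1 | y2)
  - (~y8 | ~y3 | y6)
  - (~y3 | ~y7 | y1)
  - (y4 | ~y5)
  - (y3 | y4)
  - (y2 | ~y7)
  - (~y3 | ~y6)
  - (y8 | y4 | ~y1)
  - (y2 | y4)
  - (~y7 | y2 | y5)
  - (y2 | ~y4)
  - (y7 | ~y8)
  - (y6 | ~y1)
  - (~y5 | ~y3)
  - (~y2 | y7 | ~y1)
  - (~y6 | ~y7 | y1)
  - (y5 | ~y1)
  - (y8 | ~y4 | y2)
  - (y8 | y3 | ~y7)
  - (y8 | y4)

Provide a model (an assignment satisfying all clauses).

Try y1 = False.
Set y2 = True and propagate.
Set y3 = False and propagate.
  then y4 is forced to True.
The remaining clauses are satisfied by y5 = False, y6 = False, y7 = True, y8 = True.
Every clause has at least one true literal under this assignment.
Check each clause:
  1. (y1 | y4 | ~y5) — ~y5 is true.
  2. (y6 | y8 | y7) — y8 is true.
  3. (~y6 | y1 | y2) — ~y6 is true.
  4. (~y3 | ~y8 | y6) — ~y3 is true.
  5. (y1 | ~y7 | ~y3) — ~y3 is true.
  6. (~y5 | y4) — ~y5 is true.
  7. (y3 | y4) — y4 is true.
  8. (~y7 | y2) — y2 is true.
  9. (~y3 | ~y6) — ~y6 is true.
  10. (~y1 | y8 | y4) — y8 is true.
  11. (y2 | y4) — y2 is true.
  12. (y5 | ~y7 | y2) — y2 is true.
  13. (~y4 | y2) — y2 is true.
  14. (y7 | ~y8) — y7 is true.
  15. (~y1 | y6) — ~y1 is true.
  16. (~y3 | ~y5) — ~y5 is true.
  17. (~y1 | ~y2 | y7) — ~y1 is true.
  18. (~y6 | ~y7 | y1) — ~y6 is true.
  19. (y5 | ~y1) — ~y1 is true.
  20. (y2 | y8 | ~y4) — y8 is true.
  21. (~y7 | y8 | y3) — y8 is true.
  22. (y8 | y4) — y8 is true.

y1=False  y2=True  y3=False  y4=True  y5=False  y6=False  y7=True  y8=True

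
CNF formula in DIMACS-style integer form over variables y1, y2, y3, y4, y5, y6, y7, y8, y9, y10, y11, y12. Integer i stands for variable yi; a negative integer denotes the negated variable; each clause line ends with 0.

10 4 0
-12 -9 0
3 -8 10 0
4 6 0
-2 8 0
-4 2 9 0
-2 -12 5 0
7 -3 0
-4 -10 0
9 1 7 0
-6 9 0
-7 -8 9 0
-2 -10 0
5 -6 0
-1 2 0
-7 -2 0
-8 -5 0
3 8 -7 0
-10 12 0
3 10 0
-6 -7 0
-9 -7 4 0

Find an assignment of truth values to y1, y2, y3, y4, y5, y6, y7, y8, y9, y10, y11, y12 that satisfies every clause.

y1=F, y2=F, y3=T, y4=T, y5=T, y6=F, y7=T, y8=F, y9=T, y10=F, y11=F, y12=F

Set y1 = False and propagate.
The remaining clauses are satisfied by y2 = False, y3 = True, y4 = True, y5 = True, y6 = False, y7 = True, y8 = False, y9 = True, y10 = False, y11 = False, y12 = False.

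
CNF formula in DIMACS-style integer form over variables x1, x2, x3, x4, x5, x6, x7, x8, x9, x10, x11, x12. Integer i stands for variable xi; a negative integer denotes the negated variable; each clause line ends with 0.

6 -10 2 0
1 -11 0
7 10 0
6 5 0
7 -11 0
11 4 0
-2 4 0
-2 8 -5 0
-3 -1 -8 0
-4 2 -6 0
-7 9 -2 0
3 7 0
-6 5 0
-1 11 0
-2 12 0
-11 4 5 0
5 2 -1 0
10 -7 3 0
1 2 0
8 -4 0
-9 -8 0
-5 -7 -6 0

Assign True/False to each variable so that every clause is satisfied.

x1=1, x2=0, x3=1, x4=0, x5=1, x6=0, x7=1, x8=0, x9=0, x10=0, x11=1, x12=0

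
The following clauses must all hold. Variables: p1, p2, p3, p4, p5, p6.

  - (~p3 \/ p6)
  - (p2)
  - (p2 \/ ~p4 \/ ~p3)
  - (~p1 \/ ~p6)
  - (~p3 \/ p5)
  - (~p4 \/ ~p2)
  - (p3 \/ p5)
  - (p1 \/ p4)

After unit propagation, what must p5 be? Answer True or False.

True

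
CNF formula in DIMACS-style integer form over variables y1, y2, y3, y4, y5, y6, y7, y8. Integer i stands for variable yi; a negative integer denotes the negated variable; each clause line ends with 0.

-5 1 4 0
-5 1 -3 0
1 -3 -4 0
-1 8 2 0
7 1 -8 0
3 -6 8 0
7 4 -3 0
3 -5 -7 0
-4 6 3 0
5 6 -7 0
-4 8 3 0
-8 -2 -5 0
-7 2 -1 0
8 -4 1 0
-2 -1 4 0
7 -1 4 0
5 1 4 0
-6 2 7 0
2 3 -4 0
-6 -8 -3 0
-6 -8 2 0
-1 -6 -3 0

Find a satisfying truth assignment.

y1 = True  y2 = True  y3 = True  y4 = True  y5 = True  y6 = False  y7 = True  y8 = False

Check each clause:
  1. (¬y5 ∨ y1 ∨ y4) — y1 is true.
  2. (y1 ∨ ¬y3 ∨ ¬y5) — y1 is true.
  3. (¬y4 ∨ ¬y3 ∨ y1) — y1 is true.
  4. (y2 ∨ ¬y1 ∨ y8) — y2 is true.
  5. (y7 ∨ y1 ∨ ¬y8) — ¬y8 is true.
  6. (y3 ∨ ¬y6 ∨ y8) — ¬y6 is true.
  7. (y4 ∨ ¬y3 ∨ y7) — y4 is true.
  8. (y3 ∨ ¬y5 ∨ ¬y7) — y3 is true.
  9. (y6 ∨ y3 ∨ ¬y4) — y3 is true.
  10. (y5 ∨ y6 ∨ ¬y7) — y5 is true.
  11. (¬y4 ∨ y8 ∨ y3) — y3 is true.
  12. (¬y8 ∨ ¬y5 ∨ ¬y2) — ¬y8 is true.
  13. (¬y7 ∨ ¬y1 ∨ y2) — y2 is true.
  14. (¬y4 ∨ y1 ∨ y8) — y1 is true.
  15. (¬y2 ∨ ¬y1 ∨ y4) — y4 is true.
  16. (¬y1 ∨ y7 ∨ y4) — y4 is true.
  17. (y5 ∨ y4 ∨ y1) — y1 is true.
  18. (y7 ∨ ¬y6 ∨ y2) — ¬y6 is true.
  19. (¬y4 ∨ y3 ∨ y2) — y2 is true.
  20. (¬y8 ∨ ¬y6 ∨ ¬y3) — ¬y8 is true.
  21. (¬y8 ∨ y2 ∨ ¬y6) — ¬y8 is true.
  22. (¬y1 ∨ ¬y6 ∨ ¬y3) — ¬y6 is true.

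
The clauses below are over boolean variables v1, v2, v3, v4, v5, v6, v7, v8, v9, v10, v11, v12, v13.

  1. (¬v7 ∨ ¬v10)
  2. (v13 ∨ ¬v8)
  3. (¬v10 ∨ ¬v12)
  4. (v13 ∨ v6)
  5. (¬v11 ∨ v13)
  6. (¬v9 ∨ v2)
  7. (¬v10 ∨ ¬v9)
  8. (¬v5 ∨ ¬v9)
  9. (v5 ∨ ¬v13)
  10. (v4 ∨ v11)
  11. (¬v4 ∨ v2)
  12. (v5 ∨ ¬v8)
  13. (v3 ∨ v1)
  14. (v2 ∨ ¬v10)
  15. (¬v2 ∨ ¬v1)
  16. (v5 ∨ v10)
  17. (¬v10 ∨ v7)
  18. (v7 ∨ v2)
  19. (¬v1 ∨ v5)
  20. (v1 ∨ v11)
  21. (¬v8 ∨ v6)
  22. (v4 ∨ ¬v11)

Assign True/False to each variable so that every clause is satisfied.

v1=F, v2=T, v3=T, v4=T, v5=T, v6=F, v7=T, v8=F, v9=F, v10=F, v11=T, v12=T, v13=T

Pure literal: v3 appears only positively; assign v3 = True.
Pure literal: v8 appears only negated; assign v8 = False.
Branch on v1: take v1 = False.
  then v11 is forced to True.
  then v13 is forced to True.
  then v5 is forced to True.
  then v9 is forced to False.
  then v4 is forced to True.
  then v2 is forced to True.
The remaining clauses are satisfied by v6 = False, v7 = True, v10 = False, v12 = True.
Every clause has at least one true literal under this assignment.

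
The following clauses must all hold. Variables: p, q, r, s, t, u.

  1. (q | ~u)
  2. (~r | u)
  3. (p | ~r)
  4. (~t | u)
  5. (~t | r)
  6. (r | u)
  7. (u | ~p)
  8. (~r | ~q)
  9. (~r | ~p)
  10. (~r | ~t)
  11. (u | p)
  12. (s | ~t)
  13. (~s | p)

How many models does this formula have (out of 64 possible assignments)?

Satisfying assignments:
  p=0 q=1 r=0 s=0 t=0 u=1
  p=1 q=1 r=0 s=0 t=0 u=1
  p=1 q=1 r=0 s=1 t=0 u=1
Count: 3.

3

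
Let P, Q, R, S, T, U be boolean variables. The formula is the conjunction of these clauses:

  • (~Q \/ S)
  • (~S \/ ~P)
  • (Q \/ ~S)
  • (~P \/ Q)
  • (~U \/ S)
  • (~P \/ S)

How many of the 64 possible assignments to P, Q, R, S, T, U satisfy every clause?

12

Split on S, then P.
  S=T, P=T: a clause becomes empty — 0.
  S=T, P=F: forces Q=T; R, T, U free → 2^3 = 8.
  S=F, P=T: a clause becomes empty — 0.
  S=F, P=F: remaining (Q,R,T,U) ∈ {(F,F,F,F); (F,F,T,F); (F,T,F,F); (F,T,T,F)} — 4.
Total: 0 + 8 + 0 + 4 = 12.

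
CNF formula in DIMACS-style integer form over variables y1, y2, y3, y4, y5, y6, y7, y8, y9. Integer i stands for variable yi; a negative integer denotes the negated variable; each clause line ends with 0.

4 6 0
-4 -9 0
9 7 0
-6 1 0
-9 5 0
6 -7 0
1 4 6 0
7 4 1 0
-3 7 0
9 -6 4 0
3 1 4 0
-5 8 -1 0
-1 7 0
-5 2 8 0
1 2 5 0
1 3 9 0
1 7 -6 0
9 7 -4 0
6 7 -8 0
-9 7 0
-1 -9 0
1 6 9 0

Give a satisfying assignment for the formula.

y1 = T, y2 = T, y3 = T, y4 = T, y5 = F, y6 = T, y7 = T, y8 = F, y9 = F

Check each clause:
  1. (y6 ∨ y4) — y4 is true.
  2. (¬y9 ∨ ¬y4) — ¬y9 is true.
  3. (y9 ∨ y7) — y7 is true.
  4. (¬y6 ∨ y1) — y1 is true.
  5. (¬y9 ∨ y5) — ¬y9 is true.
  6. (¬y7 ∨ y6) — y6 is true.
  7. (y1 ∨ y4 ∨ y6) — y1 is true.
  8. (y7 ∨ y1 ∨ y4) — y1 is true.
  9. (¬y3 ∨ y7) — y7 is true.
  10. (¬y6 ∨ y4 ∨ y9) — y4 is true.
  11. (y3 ∨ y4 ∨ y1) — y1 is true.
  12. (y8 ∨ ¬y5 ∨ ¬y1) — ¬y5 is true.
  13. (y7 ∨ ¬y1) — y7 is true.
  14. (y2 ∨ ¬y5 ∨ y8) — y2 is true.
  15. (y5 ∨ y1 ∨ y2) — y1 is true.
  16. (y9 ∨ y3 ∨ y1) — y1 is true.
  17. (y7 ∨ ¬y6 ∨ y1) — y1 is true.
  18. (y9 ∨ ¬y4 ∨ y7) — y7 is true.
  19. (¬y8 ∨ y7 ∨ y6) — ¬y8 is true.
  20. (y7 ∨ ¬y9) — ¬y9 is true.
  21. (¬y9 ∨ ¬y1) — ¬y9 is true.
  22. (y9 ∨ y1 ∨ y6) — y1 is true.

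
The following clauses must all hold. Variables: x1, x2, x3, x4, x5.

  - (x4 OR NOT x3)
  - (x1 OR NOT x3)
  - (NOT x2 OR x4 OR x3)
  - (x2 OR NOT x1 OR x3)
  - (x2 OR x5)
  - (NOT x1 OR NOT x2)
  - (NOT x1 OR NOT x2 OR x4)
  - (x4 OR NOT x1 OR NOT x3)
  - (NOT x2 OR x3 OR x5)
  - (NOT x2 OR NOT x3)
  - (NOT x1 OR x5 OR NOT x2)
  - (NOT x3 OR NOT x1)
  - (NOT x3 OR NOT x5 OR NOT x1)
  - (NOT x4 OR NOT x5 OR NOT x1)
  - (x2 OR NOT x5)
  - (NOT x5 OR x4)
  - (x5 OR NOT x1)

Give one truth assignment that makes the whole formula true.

x1=False, x2=True, x3=False, x4=True, x5=True

Branch on x1: take x1 = False.
  then x3 is forced to False.
Set x2 = True and propagate.
  then x4 is forced to True.
  then x5 is forced to True.
Every clause has at least one true literal under this assignment.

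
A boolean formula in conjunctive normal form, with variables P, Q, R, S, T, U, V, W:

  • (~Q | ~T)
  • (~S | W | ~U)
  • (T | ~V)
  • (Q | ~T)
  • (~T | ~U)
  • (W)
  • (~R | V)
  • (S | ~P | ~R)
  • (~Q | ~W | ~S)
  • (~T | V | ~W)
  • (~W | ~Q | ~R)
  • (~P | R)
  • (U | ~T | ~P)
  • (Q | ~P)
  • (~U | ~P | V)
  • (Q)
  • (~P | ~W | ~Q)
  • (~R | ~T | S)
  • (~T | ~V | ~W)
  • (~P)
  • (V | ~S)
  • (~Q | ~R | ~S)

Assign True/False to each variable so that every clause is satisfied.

P=False  Q=True  R=False  S=False  T=False  U=True  V=False  W=True

Check each clause:
  1. (~T | ~Q) — ~T is true.
  2. (~U | W | ~S) — W is true.
  3. (T | ~V) — ~V is true.
  4. (~T | Q) — Q is true.
  5. (~T | ~U) — ~T is true.
  6. (W) — W is true.
  7. (~R | V) — ~R is true.
  8. (~P | ~R | S) — ~R is true.
  9. (~S | ~Q | ~W) — ~S is true.
  10. (V | ~T | ~W) — ~T is true.
  11. (~R | ~Q | ~W) — ~R is true.
  12. (~P | R) — ~P is true.
  13. (U | ~T | ~P) — ~T is true.
  14. (Q | ~P) — Q is true.
  15. (V | ~P | ~U) — ~P is true.
  16. (Q) — Q is true.
  17. (~Q | ~W | ~P) — ~P is true.
  18. (~R | S | ~T) — ~T is true.
  19. (~W | ~T | ~V) — ~V is true.
  20. (~P) — ~P is true.
  21. (V | ~S) — ~S is true.
  22. (~Q | ~R | ~S) — ~S is true.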